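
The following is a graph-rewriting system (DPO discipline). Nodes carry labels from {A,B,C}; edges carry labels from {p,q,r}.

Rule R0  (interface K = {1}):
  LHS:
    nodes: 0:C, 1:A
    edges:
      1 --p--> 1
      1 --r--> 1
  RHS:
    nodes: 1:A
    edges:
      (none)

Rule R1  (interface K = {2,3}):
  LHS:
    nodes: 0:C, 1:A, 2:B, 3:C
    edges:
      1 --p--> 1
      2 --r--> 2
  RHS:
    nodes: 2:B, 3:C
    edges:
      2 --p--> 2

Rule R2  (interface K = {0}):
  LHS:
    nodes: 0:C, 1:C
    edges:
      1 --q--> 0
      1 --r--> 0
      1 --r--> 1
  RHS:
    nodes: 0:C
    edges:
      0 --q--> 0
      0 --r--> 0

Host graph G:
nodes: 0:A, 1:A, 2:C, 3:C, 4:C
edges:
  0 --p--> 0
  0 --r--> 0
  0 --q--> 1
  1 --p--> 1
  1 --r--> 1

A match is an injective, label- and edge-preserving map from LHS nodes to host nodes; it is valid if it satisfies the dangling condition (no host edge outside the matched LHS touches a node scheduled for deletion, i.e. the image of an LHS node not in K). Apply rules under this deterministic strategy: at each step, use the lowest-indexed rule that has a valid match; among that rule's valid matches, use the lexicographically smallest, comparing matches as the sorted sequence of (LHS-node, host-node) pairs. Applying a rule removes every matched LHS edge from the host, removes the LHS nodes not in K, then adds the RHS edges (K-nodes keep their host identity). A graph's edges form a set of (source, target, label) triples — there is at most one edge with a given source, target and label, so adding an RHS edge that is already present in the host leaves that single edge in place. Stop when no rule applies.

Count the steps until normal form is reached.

Answer: 2

Steps:
start.  V:5 E:5  edges: 0-p->0 0-r->0 0-q->1 1-p->1 1-r->1
1. fire R0 via {0↦2, 1↦0}  →  V:4 E:3  edges: 0-q->1 1-p->1 1-r->1
2. fire R0 via {0↦3, 1↦1}  →  V:3 E:1  edges: 0-q->1
halt: no rule applies after step 2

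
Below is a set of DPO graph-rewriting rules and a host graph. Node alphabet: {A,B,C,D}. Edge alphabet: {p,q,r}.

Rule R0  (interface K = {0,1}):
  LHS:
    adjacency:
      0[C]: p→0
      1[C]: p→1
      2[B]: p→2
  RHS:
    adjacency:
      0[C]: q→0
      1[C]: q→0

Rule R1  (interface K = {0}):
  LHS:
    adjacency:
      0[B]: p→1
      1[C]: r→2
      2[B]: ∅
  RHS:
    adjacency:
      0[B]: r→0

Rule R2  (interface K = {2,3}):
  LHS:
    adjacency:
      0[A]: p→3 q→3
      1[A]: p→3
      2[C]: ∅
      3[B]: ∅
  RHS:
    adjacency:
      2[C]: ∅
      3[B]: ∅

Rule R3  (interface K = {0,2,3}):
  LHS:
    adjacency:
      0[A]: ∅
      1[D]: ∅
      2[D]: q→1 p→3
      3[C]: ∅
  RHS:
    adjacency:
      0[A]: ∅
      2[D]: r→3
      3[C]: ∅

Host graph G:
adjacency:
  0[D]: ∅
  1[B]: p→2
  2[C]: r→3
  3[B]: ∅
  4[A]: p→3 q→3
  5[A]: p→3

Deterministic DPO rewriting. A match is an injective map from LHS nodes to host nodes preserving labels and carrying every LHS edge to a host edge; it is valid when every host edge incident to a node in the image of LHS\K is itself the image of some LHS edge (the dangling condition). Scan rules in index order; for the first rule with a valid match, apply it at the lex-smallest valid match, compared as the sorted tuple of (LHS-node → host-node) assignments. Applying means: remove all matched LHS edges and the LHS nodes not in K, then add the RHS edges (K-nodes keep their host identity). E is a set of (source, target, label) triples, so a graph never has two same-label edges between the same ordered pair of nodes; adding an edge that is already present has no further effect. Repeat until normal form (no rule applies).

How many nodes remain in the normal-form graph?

initial: |V|=6 |E|=5  E = 1-p->2 2-r->3 4-p->3 4-q->3 5-p->3
step 1: apply R2 at {0↦4, 1↦5, 2↦2, 3↦3}  → |V|=4 |E|=2  E = 1-p->2 2-r->3
step 2: apply R1 at {0↦1, 1↦2, 2↦3}  → |V|=2 |E|=1  E = 1-r->1
halt: no rule applies after step 2
NF nodes: {0:D, 1:B}

Answer: 2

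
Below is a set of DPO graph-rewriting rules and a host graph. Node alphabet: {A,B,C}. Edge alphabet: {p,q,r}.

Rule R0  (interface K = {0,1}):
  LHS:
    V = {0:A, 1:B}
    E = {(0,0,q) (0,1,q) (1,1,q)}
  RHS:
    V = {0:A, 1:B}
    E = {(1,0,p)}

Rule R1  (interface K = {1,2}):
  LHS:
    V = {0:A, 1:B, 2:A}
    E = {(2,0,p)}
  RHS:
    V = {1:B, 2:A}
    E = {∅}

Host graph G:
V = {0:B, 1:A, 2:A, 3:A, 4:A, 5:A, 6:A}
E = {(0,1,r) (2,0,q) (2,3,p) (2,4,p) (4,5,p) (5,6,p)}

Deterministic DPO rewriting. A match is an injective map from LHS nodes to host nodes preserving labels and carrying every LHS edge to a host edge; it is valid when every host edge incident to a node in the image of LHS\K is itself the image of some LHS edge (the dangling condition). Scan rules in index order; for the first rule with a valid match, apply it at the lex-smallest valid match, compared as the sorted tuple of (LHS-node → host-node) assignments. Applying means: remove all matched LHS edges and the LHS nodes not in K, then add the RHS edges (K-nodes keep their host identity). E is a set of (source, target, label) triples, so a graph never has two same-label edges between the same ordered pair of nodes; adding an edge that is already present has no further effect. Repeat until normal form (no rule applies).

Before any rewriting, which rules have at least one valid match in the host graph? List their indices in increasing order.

R0: no valid match — LHS pattern not found
R1: 2 valid matches — {0↦3, 1↦0, 2↦2}, {0↦6, 1↦0, 2↦5}

Answer: [R1]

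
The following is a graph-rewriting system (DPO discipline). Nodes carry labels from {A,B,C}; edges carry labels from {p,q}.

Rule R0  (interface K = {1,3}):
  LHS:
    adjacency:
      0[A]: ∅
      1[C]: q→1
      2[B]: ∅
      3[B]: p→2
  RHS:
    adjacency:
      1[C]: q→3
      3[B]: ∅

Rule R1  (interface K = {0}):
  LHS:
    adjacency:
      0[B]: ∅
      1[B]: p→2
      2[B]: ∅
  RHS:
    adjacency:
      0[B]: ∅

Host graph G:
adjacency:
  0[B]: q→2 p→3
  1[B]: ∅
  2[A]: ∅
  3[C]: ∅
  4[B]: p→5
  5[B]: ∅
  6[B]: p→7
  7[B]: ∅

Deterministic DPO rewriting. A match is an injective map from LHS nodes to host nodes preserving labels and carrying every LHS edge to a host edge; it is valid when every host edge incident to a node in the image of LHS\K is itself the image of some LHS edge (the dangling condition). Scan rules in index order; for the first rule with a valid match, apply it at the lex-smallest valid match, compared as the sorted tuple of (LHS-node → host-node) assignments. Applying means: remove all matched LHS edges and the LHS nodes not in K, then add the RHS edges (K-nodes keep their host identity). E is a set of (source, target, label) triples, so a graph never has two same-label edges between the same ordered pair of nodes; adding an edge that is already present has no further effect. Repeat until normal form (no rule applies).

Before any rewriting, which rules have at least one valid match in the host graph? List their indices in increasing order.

Answer: [R1]

Derivation:
R0: no valid match — LHS pattern not found
R1: 8 valid matches — {0↦0, 1↦4, 2↦5}, {0↦0, 1↦6, 2↦7}, {0↦1, 1↦4, 2↦5} (+5 more)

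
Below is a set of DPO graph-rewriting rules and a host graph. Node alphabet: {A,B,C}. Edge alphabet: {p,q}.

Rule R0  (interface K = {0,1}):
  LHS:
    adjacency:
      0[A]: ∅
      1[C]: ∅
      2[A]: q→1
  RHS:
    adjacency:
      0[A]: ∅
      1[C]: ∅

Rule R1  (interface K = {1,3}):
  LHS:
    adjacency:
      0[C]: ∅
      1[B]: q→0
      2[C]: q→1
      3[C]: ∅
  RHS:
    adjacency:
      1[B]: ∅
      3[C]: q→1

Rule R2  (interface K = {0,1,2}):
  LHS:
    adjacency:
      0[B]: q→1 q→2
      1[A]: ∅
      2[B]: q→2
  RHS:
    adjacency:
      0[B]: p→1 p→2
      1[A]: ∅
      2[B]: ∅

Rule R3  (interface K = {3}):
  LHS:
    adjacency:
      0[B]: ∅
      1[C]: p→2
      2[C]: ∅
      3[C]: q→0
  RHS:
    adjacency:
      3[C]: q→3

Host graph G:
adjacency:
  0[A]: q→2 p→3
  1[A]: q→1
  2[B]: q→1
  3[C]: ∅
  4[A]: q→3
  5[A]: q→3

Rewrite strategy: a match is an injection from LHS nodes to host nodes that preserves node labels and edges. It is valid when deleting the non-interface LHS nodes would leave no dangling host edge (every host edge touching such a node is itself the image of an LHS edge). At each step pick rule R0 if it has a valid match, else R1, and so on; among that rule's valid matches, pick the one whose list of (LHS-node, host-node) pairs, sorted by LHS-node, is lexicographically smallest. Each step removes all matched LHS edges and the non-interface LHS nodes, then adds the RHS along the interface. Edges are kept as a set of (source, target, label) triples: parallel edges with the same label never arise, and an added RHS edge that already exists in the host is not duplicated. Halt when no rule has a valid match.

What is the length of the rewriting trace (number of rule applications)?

Answer: 2

Derivation:
[0] host  ⇒  6 nodes, 6 edges  {0-q->2 0-p->3 1-q->1 2-q->1 4-q->3 5-q->3}
[1] R0 @ {0↦0, 1↦3, 2↦4}  ⇒  5 nodes, 5 edges  {0-q->2 0-p->3 1-q->1 2-q->1 5-q->3}
[2] R0 @ {0↦0, 1↦3, 2↦5}  ⇒  4 nodes, 4 edges  {0-q->2 0-p->3 1-q->1 2-q->1}
halt: no rule applies after step 2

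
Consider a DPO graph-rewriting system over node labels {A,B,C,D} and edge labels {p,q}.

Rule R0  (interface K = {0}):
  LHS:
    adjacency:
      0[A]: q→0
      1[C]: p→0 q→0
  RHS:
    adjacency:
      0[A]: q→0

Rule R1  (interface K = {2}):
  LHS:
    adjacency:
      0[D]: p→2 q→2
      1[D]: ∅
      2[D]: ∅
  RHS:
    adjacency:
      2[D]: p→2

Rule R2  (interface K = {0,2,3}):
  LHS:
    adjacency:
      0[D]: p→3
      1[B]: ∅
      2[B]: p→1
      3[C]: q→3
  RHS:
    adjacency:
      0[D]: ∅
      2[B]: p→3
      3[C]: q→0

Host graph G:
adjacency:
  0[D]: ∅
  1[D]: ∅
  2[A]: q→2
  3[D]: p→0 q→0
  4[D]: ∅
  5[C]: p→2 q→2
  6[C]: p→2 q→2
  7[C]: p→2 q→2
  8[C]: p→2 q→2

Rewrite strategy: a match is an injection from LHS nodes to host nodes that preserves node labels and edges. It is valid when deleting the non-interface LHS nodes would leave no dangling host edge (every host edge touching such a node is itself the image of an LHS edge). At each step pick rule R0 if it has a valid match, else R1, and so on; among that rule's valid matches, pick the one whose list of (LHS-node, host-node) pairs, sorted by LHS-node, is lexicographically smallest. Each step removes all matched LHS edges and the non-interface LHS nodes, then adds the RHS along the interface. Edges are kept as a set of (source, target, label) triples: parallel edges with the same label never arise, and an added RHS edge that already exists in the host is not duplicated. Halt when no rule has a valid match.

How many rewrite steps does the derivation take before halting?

Answer: 5

Derivation:
[0] host  ⇒  9 nodes, 11 edges  {2-q->2 3-p->0 3-q->0 5-p->2 5-q->2 6-p->2 6-q->2 7-p->2 7-q->2 8-p->2 8-q->2}
[1] R0 @ {0↦2, 1↦5}  ⇒  8 nodes, 9 edges  {2-q->2 3-p->0 3-q->0 6-p->2 6-q->2 7-p->2 7-q->2 8-p->2 8-q->2}
[2] R0 @ {0↦2, 1↦6}  ⇒  7 nodes, 7 edges  {2-q->2 3-p->0 3-q->0 7-p->2 7-q->2 8-p->2 8-q->2}
[3] R0 @ {0↦2, 1↦7}  ⇒  6 nodes, 5 edges  {2-q->2 3-p->0 3-q->0 8-p->2 8-q->2}
[4] R0 @ {0↦2, 1↦8}  ⇒  5 nodes, 3 edges  {2-q->2 3-p->0 3-q->0}
[5] R1 @ {0↦3, 1↦1, 2↦0}  ⇒  3 nodes, 2 edges  {0-p->0 2-q->2}
halt: no rule applies after step 5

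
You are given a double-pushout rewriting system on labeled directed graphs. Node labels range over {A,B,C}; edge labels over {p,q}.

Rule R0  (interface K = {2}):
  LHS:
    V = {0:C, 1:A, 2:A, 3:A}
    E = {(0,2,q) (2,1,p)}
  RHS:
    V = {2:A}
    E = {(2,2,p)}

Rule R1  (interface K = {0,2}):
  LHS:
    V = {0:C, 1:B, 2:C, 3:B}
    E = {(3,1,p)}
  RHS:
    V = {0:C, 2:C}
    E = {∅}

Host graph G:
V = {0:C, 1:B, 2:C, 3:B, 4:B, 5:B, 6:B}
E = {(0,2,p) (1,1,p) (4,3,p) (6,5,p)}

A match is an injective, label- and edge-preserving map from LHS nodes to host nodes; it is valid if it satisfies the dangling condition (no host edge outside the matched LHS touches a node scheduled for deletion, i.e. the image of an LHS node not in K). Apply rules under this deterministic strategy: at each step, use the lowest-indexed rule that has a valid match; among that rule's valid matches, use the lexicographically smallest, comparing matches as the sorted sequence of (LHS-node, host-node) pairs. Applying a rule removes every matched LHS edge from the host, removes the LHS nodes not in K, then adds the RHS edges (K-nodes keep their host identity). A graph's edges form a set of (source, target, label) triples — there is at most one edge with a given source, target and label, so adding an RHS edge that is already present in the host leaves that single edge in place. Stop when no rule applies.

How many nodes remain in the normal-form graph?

[0] host  ⇒  7 nodes, 4 edges  {0-p->2 1-p->1 4-p->3 6-p->5}
[1] R1 @ {0↦0, 1↦3, 2↦2, 3↦4}  ⇒  5 nodes, 3 edges  {0-p->2 1-p->1 6-p->5}
[2] R1 @ {0↦0, 1↦5, 2↦2, 3↦6}  ⇒  3 nodes, 2 edges  {0-p->2 1-p->1}
final graph: no rule applies after step 2
NF nodes: {0:C, 1:B, 2:C}

Answer: 3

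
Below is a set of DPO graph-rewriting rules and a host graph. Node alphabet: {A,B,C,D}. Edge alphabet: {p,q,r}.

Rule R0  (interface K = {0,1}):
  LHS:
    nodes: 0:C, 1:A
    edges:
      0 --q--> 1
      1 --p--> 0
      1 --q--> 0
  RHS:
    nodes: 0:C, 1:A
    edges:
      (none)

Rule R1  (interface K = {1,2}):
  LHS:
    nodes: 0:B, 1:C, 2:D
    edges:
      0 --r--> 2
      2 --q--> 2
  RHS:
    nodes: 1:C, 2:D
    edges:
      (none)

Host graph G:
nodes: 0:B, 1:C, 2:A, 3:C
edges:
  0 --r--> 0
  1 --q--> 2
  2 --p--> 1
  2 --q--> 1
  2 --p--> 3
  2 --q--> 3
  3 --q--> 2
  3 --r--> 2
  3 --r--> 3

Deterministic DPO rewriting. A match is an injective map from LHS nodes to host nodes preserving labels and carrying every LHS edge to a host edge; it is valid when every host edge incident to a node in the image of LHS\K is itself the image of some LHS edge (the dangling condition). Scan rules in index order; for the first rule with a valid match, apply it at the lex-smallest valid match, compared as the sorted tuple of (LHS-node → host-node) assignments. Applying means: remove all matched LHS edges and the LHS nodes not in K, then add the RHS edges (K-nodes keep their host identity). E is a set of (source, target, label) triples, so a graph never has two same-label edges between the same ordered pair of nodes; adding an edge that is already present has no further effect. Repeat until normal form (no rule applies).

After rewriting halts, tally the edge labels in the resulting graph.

Answer: r:3

Steps:
[0] host  ⇒  4 nodes, 9 edges  {0-r->0 1-q->2 2-p->1 2-q->1 2-p->3 2-q->3 3-q->2 3-r->2 3-r->3}
[1] R0 @ {0↦1, 1↦2}  ⇒  4 nodes, 6 edges  {0-r->0 2-p->3 2-q->3 3-q->2 3-r->2 3-r->3}
[2] R0 @ {0↦3, 1↦2}  ⇒  4 nodes, 3 edges  {0-r->0 3-r->2 3-r->3}
final graph: no rule applies after step 2
NF edges: [(0, 0, 'r'), (3, 2, 'r'), (3, 3, 'r')]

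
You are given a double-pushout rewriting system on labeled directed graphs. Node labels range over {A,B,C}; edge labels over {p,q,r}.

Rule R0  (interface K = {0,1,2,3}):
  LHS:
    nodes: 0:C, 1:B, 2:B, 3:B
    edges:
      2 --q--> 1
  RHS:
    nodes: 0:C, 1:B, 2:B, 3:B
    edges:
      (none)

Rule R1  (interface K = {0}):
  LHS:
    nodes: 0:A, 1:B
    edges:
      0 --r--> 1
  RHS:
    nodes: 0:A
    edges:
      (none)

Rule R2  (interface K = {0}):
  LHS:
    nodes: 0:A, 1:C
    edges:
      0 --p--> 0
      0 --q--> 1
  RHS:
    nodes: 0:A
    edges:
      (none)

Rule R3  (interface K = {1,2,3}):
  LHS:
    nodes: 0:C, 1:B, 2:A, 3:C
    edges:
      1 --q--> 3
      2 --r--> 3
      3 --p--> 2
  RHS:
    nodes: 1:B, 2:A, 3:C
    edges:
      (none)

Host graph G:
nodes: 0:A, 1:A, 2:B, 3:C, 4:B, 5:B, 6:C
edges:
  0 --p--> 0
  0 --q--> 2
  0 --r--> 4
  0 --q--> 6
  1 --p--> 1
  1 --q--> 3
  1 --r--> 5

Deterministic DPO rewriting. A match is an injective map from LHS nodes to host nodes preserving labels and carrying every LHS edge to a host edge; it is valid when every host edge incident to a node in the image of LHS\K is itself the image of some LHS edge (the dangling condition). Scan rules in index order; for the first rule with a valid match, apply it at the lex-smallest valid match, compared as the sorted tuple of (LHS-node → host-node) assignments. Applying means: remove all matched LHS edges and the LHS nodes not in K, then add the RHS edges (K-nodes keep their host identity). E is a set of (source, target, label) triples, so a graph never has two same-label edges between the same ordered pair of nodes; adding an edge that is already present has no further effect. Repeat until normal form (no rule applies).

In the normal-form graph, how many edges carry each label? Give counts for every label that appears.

start.  V:7 E:7  edges: 0-p->0 0-q->2 0-r->4 0-q->6 1-p->1 1-q->3 1-r->5
1. fire R1 via {0↦0, 1↦4}  →  V:6 E:6  edges: 0-p->0 0-q->2 0-q->6 1-p->1 1-q->3 1-r->5
2. fire R1 via {0↦1, 1↦5}  →  V:5 E:5  edges: 0-p->0 0-q->2 0-q->6 1-p->1 1-q->3
3. fire R2 via {0↦0, 1↦6}  →  V:4 E:3  edges: 0-q->2 1-p->1 1-q->3
4. fire R2 via {0↦1, 1↦3}  →  V:3 E:1  edges: 0-q->2
final graph: no rule applies after step 4
NF edges: [(0, 2, 'q')]

Answer: q:1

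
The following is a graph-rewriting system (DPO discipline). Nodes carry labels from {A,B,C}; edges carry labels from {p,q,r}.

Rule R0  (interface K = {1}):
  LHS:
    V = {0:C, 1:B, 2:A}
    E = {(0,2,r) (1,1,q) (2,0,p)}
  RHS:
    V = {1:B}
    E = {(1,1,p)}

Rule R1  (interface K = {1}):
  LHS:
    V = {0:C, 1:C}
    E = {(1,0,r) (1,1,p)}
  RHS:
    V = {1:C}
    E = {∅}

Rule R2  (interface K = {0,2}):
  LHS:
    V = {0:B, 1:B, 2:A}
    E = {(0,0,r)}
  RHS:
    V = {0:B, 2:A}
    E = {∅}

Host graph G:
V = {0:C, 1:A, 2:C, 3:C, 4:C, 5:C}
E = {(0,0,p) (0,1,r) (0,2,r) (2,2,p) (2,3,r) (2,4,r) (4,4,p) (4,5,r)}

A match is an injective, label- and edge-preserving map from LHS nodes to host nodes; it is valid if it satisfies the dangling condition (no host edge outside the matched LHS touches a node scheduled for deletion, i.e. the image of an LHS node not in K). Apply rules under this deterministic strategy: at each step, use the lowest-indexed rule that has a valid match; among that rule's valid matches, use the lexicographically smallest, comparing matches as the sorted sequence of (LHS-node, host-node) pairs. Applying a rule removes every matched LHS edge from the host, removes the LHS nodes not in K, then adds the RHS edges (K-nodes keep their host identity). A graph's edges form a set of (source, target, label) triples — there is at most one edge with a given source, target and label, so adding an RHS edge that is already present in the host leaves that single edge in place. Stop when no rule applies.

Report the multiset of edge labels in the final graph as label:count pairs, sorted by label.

Answer: p:1 r:3

Rewrite trace:
start.  V:6 E:8  edges: 0-p->0 0-r->1 0-r->2 2-p->2 2-r->3 2-r->4 4-p->4 4-r->5
1. fire R1 via {0↦3, 1↦2}  →  V:5 E:6  edges: 0-p->0 0-r->1 0-r->2 2-r->4 4-p->4 4-r->5
2. fire R1 via {0↦5, 1↦4}  →  V:4 E:4  edges: 0-p->0 0-r->1 0-r->2 2-r->4
normal form: no rule applies after step 2
NF edges: [(0, 0, 'p'), (0, 1, 'r'), (0, 2, 'r'), (2, 4, 'r')]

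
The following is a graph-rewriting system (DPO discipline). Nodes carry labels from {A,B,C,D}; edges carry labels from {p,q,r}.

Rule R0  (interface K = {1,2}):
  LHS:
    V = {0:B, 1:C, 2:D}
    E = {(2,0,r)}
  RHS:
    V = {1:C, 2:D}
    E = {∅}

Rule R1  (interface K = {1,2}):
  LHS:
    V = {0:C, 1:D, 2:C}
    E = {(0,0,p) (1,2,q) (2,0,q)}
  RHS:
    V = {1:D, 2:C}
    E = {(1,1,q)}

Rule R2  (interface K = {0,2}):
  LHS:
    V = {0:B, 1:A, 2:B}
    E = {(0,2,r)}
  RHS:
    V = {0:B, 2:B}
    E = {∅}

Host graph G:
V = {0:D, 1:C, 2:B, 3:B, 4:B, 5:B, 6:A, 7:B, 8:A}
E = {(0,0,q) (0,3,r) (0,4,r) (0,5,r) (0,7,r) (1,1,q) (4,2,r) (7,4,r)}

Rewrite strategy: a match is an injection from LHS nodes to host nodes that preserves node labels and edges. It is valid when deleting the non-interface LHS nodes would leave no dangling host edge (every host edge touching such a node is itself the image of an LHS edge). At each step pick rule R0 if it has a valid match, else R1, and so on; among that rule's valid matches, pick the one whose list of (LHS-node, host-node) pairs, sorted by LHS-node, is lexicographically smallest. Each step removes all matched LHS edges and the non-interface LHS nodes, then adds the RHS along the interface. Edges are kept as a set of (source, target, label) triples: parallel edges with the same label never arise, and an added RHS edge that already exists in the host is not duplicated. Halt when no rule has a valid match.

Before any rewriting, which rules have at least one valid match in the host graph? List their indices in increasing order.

Answer: [R0,R2]

Steps:
R0: 2 valid matches — {0↦3, 1↦1, 2↦0}, {0↦5, 1↦1, 2↦0}
R1: no valid match — LHS pattern not found
R2: 4 valid matches — {0↦4, 1↦6, 2↦2}, {0↦4, 1↦8, 2↦2}, {0↦7, 1↦6, 2↦4} (+1 more)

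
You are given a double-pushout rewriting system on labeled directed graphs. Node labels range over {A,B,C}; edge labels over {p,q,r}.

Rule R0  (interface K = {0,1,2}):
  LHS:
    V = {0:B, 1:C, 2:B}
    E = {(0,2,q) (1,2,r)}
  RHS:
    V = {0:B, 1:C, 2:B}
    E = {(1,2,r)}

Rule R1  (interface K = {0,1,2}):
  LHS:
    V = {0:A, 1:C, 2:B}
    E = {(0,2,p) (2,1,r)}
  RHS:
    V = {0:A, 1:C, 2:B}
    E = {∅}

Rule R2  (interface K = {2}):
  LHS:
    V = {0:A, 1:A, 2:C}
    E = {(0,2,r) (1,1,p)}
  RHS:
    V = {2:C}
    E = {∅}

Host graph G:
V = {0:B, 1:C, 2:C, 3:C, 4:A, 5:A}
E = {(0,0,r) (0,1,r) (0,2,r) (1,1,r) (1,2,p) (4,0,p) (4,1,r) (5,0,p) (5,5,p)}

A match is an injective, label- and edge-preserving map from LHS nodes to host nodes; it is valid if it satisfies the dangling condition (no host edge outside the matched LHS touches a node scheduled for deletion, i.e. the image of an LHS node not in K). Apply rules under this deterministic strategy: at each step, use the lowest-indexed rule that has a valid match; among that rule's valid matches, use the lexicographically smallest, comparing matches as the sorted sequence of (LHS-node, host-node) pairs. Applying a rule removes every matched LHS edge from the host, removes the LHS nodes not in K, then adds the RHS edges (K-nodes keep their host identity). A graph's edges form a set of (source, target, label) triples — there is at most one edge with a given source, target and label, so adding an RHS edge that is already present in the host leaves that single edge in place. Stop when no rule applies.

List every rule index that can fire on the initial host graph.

Answer: [R1]

Rewrite trace:
R0: no valid match — LHS pattern not found
R1: 4 valid matches — {0↦4, 1↦1, 2↦0}, {0↦4, 1↦2, 2↦0}, {0↦5, 1↦1, 2↦0} (+1 more)
R2: no valid match — 1 raw match, all fail dangling condition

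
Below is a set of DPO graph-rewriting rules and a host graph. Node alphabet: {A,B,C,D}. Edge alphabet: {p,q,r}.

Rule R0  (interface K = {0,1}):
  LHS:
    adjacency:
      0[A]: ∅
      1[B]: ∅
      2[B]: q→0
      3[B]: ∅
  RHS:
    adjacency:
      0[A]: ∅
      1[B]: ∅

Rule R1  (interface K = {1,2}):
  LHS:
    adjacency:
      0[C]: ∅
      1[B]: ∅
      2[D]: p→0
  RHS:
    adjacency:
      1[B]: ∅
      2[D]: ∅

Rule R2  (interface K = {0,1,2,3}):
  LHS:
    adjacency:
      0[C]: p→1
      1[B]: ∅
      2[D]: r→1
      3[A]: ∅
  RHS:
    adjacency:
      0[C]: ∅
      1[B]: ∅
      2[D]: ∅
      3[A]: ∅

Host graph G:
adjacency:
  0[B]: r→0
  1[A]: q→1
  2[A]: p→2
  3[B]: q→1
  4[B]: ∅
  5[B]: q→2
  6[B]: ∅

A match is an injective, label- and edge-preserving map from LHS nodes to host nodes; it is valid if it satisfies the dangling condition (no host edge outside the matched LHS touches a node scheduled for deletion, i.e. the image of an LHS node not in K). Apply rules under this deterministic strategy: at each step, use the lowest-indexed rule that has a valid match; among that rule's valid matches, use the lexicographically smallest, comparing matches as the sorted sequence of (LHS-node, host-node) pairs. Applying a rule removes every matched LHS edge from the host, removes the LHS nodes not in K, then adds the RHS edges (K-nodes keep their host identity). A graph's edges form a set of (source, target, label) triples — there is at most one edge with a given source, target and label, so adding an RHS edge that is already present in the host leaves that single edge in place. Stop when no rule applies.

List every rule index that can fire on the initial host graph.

Answer: [R0]

Derivation:
R0: 12 valid matches — {0↦1, 1↦0, 2↦3, 3↦4}, {0↦1, 1↦0, 2↦3, 3↦6}, {0↦1, 1↦4, 2↦3, 3↦6} (+9 more)
R1: no valid match — LHS pattern not found
R2: no valid match — LHS pattern not found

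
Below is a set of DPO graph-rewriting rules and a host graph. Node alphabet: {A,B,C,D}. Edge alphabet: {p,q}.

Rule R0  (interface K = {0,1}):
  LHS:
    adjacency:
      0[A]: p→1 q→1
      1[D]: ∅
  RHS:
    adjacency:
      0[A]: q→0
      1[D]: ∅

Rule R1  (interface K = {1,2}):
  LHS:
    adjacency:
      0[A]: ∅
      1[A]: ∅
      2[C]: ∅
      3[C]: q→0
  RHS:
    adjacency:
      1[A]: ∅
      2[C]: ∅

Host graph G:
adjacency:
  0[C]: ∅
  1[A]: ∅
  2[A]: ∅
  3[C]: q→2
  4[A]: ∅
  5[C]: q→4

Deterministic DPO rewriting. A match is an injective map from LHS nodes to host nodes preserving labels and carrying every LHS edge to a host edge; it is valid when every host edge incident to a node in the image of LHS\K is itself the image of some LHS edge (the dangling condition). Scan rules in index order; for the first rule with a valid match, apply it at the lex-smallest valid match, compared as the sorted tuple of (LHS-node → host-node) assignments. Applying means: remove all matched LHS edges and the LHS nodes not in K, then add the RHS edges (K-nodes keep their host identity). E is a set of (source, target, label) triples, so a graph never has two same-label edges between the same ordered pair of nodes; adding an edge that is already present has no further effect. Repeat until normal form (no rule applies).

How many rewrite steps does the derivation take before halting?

Answer: 2

Steps:
initial: |V|=6 |E|=2  E = 3-q->2 5-q->4
step 1: apply R1 at {0↦2, 1↦1, 2↦0, 3↦3}  → |V|=4 |E|=1  E = 5-q->4
step 2: apply R1 at {0↦4, 1↦1, 2↦0, 3↦5}  → |V|=2 |E|=0  E = ∅
final graph: no rule applies after step 2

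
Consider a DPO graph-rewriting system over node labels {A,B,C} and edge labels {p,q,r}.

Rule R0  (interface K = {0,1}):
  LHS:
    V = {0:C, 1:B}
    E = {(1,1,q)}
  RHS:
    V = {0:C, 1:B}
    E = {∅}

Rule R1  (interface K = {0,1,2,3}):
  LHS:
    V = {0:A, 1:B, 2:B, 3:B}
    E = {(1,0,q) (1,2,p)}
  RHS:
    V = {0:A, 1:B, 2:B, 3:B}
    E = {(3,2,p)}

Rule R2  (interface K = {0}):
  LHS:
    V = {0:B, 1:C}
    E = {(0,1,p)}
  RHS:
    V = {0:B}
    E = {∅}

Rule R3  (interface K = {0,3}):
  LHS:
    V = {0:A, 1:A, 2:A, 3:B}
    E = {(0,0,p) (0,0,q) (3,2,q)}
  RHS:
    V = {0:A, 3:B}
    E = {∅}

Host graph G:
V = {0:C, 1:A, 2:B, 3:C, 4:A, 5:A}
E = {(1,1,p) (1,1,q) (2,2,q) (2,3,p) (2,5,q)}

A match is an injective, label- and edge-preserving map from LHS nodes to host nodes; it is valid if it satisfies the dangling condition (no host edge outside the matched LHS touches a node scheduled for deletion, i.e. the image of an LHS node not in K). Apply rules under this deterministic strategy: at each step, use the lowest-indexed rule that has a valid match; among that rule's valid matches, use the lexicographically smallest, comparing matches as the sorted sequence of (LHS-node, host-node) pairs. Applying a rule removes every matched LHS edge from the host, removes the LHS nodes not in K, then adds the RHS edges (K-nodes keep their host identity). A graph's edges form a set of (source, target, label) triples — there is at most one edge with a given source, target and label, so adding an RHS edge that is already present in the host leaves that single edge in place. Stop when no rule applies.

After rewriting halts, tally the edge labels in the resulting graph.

Answer: (no edges)

Derivation:
[0] host  ⇒  6 nodes, 5 edges  {1-p->1 1-q->1 2-q->2 2-p->3 2-q->5}
[1] R0 @ {0↦0, 1↦2}  ⇒  6 nodes, 4 edges  {1-p->1 1-q->1 2-p->3 2-q->5}
[2] R2 @ {0↦2, 1↦3}  ⇒  5 nodes, 3 edges  {1-p->1 1-q->1 2-q->5}
[3] R3 @ {0↦1, 1↦4, 2↦5, 3↦2}  ⇒  3 nodes, 0 edges  {∅}
normal form: no rule applies after step 3
NF edges: []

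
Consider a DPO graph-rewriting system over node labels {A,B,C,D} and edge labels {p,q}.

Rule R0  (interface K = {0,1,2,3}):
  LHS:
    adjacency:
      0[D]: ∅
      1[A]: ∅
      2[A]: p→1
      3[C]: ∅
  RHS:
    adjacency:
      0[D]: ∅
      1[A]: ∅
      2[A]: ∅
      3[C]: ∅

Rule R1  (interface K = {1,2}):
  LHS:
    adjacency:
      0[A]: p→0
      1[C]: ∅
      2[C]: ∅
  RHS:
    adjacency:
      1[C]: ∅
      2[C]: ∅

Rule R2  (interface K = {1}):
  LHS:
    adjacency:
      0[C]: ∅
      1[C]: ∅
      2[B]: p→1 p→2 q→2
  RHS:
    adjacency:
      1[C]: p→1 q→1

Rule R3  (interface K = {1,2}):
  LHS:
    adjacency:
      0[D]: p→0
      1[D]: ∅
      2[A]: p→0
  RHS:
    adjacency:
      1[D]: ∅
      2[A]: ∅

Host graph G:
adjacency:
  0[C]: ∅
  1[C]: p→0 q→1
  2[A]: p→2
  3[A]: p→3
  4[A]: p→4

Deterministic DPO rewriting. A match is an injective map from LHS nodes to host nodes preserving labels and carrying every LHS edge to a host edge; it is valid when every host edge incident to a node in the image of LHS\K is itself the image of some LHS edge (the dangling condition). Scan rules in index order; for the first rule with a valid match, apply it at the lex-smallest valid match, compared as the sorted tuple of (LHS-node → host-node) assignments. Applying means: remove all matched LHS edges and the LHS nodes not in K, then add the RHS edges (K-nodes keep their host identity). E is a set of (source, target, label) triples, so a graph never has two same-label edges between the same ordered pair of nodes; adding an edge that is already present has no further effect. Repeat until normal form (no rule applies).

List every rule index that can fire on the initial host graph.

Answer: [R1]

Rewrite trace:
R0: no valid match — LHS pattern not found
R1: 6 valid matches — {0↦2, 1↦0, 2↦1}, {0↦2, 1↦1, 2↦0}, {0↦3, 1↦0, 2↦1} (+3 more)
R2: no valid match — LHS pattern not found
R3: no valid match — LHS pattern not found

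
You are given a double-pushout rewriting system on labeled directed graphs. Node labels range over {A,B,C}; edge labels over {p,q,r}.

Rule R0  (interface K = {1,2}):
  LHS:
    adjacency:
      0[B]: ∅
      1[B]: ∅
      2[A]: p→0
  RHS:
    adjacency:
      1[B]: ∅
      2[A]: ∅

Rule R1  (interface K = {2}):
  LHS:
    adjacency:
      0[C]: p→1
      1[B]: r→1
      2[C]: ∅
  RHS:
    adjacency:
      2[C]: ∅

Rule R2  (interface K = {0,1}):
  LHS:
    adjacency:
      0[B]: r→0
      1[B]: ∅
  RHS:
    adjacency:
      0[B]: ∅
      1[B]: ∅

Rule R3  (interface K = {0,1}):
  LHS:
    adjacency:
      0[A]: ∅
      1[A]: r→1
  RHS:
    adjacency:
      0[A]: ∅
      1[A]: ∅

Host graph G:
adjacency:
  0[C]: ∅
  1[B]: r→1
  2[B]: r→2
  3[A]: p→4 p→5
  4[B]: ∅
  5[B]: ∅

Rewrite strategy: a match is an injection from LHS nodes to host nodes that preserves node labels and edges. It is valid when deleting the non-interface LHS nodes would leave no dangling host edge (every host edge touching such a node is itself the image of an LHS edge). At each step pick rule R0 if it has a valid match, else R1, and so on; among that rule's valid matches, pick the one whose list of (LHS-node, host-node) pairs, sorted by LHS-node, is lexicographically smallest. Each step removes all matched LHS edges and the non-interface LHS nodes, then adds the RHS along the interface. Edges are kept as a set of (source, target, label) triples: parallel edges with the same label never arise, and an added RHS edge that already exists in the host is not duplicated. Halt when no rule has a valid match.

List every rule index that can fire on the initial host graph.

R0: 6 valid matches — {0↦4, 1↦1, 2↦3}, {0↦4, 1↦2, 2↦3}, {0↦4, 1↦5, 2↦3} (+3 more)
R1: no valid match — LHS pattern not found
R2: 6 valid matches — {0↦1, 1↦2}, {0↦1, 1↦4}, {0↦1, 1↦5} (+3 more)
R3: no valid match — LHS pattern not found

Answer: [R0,R2]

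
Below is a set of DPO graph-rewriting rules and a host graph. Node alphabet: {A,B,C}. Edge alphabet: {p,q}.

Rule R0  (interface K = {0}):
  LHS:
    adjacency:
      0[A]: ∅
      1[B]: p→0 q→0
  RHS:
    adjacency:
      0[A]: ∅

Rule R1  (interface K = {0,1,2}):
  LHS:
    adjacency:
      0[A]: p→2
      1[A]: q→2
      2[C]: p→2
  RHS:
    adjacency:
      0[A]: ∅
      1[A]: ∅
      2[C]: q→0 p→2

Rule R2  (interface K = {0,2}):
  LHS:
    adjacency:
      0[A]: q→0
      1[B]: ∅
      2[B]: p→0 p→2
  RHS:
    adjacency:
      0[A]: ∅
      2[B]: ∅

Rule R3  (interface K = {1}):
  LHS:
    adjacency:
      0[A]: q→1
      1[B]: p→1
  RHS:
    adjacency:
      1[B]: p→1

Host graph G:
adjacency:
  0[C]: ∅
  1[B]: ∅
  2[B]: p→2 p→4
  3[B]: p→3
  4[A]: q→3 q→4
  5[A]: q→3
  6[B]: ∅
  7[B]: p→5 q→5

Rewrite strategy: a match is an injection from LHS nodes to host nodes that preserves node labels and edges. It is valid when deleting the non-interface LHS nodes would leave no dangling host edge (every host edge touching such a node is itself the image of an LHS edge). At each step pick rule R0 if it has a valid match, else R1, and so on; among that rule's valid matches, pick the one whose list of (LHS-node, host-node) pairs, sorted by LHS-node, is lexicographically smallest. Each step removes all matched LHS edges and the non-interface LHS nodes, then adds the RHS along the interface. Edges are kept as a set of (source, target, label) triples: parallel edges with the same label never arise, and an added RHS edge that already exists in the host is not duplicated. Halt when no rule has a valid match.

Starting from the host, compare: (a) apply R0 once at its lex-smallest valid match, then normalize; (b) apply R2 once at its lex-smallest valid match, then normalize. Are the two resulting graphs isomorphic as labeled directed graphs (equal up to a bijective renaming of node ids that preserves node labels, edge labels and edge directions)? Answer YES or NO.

Answer: YES

Steps:
branch R0-first: apply at {0↦5, 1↦7} → |E|=6, then 3 more step(s) → NF |V|=4 |E|=1 V={0:C, 2:B, 3:B, 6:B} E=3-p->3
branch R2-first: apply at {0↦4, 1↦1, 2↦2} → |E|=5, then 3 more step(s) → NF |V|=4 |E|=1 V={0:C, 2:B, 3:B, 6:B} E=3-p->3
graphs isomorphic (equal up to label-preserving node renaming)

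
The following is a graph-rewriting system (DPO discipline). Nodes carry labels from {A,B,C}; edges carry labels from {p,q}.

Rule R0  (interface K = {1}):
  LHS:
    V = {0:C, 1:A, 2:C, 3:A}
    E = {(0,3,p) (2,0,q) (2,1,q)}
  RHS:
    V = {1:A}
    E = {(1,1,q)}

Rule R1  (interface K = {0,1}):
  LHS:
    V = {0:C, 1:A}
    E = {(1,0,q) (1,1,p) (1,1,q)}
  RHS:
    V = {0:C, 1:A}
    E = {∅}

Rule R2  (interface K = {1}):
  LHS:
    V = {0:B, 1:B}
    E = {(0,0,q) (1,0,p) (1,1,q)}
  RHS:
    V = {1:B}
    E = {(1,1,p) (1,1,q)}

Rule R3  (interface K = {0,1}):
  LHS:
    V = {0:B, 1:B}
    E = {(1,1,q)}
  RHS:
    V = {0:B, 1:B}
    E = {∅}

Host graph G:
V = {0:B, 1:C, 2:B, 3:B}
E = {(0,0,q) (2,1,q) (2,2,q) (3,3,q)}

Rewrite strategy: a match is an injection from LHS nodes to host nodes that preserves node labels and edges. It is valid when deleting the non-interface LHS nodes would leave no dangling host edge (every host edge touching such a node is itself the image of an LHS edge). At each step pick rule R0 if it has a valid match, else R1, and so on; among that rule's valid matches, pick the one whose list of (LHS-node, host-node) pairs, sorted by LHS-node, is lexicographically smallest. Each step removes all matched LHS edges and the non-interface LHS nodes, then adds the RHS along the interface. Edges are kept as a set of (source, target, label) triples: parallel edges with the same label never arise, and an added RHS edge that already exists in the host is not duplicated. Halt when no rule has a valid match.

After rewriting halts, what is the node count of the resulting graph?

start.  V:4 E:4  edges: 0-q->0 2-q->1 2-q->2 3-q->3
1. fire R3 via {0↦0, 1↦2}  →  V:4 E:3  edges: 0-q->0 2-q->1 3-q->3
2. fire R3 via {0↦0, 1↦3}  →  V:4 E:2  edges: 0-q->0 2-q->1
3. fire R3 via {0↦2, 1↦0}  →  V:4 E:1  edges: 2-q->1
normal form: no rule applies after step 3
NF nodes: {0:B, 1:C, 2:B, 3:B}

Answer: 4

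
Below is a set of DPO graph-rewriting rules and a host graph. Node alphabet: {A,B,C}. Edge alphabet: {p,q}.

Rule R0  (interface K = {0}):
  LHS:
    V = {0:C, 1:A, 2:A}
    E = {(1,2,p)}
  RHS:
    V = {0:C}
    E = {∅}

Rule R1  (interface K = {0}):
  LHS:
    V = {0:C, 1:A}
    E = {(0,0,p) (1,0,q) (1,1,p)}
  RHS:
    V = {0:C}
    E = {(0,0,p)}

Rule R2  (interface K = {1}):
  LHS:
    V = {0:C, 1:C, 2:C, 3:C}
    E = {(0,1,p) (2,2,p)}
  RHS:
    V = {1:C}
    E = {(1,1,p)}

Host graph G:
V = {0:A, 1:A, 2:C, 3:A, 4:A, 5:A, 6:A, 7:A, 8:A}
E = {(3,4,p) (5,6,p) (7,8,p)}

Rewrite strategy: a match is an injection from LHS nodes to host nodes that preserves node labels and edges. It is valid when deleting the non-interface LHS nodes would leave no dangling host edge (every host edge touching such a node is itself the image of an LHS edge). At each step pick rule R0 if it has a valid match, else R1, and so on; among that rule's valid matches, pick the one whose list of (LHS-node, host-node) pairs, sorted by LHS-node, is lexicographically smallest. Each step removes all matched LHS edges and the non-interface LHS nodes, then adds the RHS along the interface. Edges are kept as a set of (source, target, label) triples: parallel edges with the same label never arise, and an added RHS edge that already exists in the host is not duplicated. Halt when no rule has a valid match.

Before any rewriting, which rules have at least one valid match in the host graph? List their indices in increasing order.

Answer: [R0]

Rewrite trace:
R0: 3 valid matches — {0↦2, 1↦3, 2↦4}, {0↦2, 1↦5, 2↦6}, {0↦2, 1↦7, 2↦8}
R1: no valid match — LHS pattern not found
R2: no valid match — LHS pattern not found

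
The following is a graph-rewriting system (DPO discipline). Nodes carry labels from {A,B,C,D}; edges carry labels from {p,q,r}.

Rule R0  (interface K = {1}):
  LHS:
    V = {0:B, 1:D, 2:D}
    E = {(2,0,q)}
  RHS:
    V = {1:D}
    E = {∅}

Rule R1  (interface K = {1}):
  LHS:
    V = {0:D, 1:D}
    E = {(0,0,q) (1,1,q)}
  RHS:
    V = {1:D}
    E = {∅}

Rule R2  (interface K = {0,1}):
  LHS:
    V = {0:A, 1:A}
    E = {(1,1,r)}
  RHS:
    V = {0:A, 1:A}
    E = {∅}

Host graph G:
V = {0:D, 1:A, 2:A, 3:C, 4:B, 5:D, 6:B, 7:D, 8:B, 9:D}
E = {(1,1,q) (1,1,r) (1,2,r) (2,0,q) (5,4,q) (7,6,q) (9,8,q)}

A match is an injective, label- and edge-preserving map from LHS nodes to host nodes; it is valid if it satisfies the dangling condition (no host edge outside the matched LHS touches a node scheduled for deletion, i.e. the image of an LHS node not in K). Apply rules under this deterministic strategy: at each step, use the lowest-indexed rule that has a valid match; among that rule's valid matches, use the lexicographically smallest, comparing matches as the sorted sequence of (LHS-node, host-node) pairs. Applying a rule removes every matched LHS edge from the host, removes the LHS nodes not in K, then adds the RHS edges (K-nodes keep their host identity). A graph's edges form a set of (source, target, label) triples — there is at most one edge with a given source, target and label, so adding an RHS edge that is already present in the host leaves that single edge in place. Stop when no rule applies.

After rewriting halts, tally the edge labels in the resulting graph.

Answer: q:2 r:1

Derivation:
initial: |V|=10 |E|=7  E = 1-q->1 1-r->1 1-r->2 2-q->0 5-q->4 7-q->6 9-q->8
step 1: apply R0 at {0↦4, 1↦0, 2↦5}  → |V|=8 |E|=6  E = 1-q->1 1-r->1 1-r->2 2-q->0 7-q->6 9-q->8
step 2: apply R0 at {0↦6, 1↦0, 2↦7}  → |V|=6 |E|=5  E = 1-q->1 1-r->1 1-r->2 2-q->0 9-q->8
step 3: apply R0 at {0↦8, 1↦0, 2↦9}  → |V|=4 |E|=4  E = 1-q->1 1-r->1 1-r->2 2-q->0
step 4: apply R2 at {0↦2, 1↦1}  → |V|=4 |E|=3  E = 1-q->1 1-r->2 2-q->0
final graph: no rule applies after step 4
NF edges: [(1, 1, 'q'), (1, 2, 'r'), (2, 0, 'q')]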